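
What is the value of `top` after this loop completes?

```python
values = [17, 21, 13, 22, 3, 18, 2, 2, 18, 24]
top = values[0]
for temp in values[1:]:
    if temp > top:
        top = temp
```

Let's trace through this code step by step.

Initialize: values = [17, 21, 13, 22, 3, 18, 2, 2, 18, 24]
Initialize: top = 17
Entering loop: for temp in values[1:]:
After iteration 1: temp = 21, top = 21
After iteration 2: temp = 13, top = 21
After iteration 3: temp = 22, top = 22
After iteration 4: temp = 3, top = 22
After iteration 5: temp = 18, top = 22
After iteration 6: temp = 2, top = 22
After iteration 7: temp = 2, top = 22
After iteration 8: temp = 18, top = 22
After iteration 9: temp = 24, top = 24
Loop ends.

Final answer: 24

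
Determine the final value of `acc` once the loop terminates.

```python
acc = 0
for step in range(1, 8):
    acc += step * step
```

Let's trace through this code step by step.

Initialize: acc = 0
Entering loop: for step in range(1, 8):
After iteration 1: step = 1, acc = 1
After iteration 2: step = 2, acc = 5
After iteration 3: step = 3, acc = 14
After iteration 4: step = 4, acc = 30
After iteration 5: step = 5, acc = 55
After iteration 6: step = 6, acc = 91
After iteration 7: step = 7, acc = 140
Loop ends.

Final answer: 140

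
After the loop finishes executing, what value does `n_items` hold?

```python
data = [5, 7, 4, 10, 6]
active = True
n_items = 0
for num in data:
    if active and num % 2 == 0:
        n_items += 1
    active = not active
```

Let's trace through this code step by step.

Initialize: data = [5, 7, 4, 10, 6]
Initialize: active = True
Initialize: n_items = 0
Entering loop: for num in data:
After iteration 1: num = 5, active = False, n_items = 0
After iteration 2: num = 7, active = True, n_items = 0
After iteration 3: num = 4, active = False, n_items = 1
After iteration 4: num = 10, active = True, n_items = 1
After iteration 5: num = 6, active = False, n_items = 2
Loop ends.

Final answer: 2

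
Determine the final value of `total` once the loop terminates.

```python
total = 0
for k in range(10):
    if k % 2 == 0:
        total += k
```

Let's trace through this code step by step.

Initialize: total = 0
Entering loop: for k in range(10):
After iteration 1: k = 0, total = 0
After iteration 2: k = 1, total = 0
After iteration 3: k = 2, total = 2
After iteration 4: k = 3, total = 2
After iteration 5: k = 4, total = 6
After iteration 6: k = 5, total = 6
After iteration 7: k = 6, total = 12
After iteration 8: k = 7, total = 12
After iteration 9: k = 8, total = 20
After iteration 10: k = 9, total = 20
Loop ends.

Final answer: 20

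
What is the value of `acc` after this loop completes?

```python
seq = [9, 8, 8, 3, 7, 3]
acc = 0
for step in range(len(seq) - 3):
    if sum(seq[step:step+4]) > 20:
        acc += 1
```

Let's trace through this code step by step.

Initialize: seq = [9, 8, 8, 3, 7, 3]
Initialize: acc = 0
Entering loop: for step in range(len(seq) - 3):
After iteration 1: step = 0, acc = 1
After iteration 2: step = 1, acc = 2
After iteration 3: step = 2, acc = 3
Loop ends.

Final answer: 3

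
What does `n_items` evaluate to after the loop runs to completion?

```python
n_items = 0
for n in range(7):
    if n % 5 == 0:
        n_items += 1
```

Let's trace through this code step by step.

Initialize: n_items = 0
Entering loop: for n in range(7):
After iteration 1: n = 0, n_items = 1
After iteration 2: n = 1, n_items = 1
After iteration 3: n = 2, n_items = 1
After iteration 4: n = 3, n_items = 1
After iteration 5: n = 4, n_items = 1
After iteration 6: n = 5, n_items = 2
After iteration 7: n = 6, n_items = 2
Loop ends.

Final answer: 2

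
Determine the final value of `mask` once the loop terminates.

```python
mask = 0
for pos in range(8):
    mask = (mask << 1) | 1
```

Let's trace through this code step by step.

Initialize: mask = 0
Entering loop: for pos in range(8):
After iteration 1: pos = 0, mask = 1
After iteration 2: pos = 1, mask = 3
After iteration 3: pos = 2, mask = 7
After iteration 4: pos = 3, mask = 15
After iteration 5: pos = 4, mask = 31
After iteration 6: pos = 5, mask = 63
After iteration 7: pos = 6, mask = 127
After iteration 8: pos = 7, mask = 255
Loop ends.

Final answer: 255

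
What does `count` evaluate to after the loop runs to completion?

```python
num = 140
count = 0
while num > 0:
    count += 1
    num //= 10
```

Let's trace through this code step by step.

Initialize: num = 140
Initialize: count = 0
Entering loop: while num > 0:
After iteration 1: num = 14, count = 1
After iteration 2: num = 1, count = 2
After iteration 3: num = 0, count = 3
Loop ends.

Final answer: 3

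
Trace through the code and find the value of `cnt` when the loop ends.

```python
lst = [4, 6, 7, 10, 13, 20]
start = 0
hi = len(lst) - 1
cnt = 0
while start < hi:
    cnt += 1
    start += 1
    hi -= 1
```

Let's trace through this code step by step.

Initialize: lst = [4, 6, 7, 10, 13, 20]
Initialize: start = 0
Initialize: hi = 5
Initialize: cnt = 0
Entering loop: while start < hi:
After iteration 1: start = 1, hi = 4, cnt = 1
After iteration 2: start = 2, hi = 3, cnt = 2
After iteration 3: start = 3, hi = 2, cnt = 3
Loop ends.

Final answer: 3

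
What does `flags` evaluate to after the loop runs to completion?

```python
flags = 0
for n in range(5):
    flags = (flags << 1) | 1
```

Let's trace through this code step by step.

Initialize: flags = 0
Entering loop: for n in range(5):
After iteration 1: n = 0, flags = 1
After iteration 2: n = 1, flags = 3
After iteration 3: n = 2, flags = 7
After iteration 4: n = 3, flags = 15
After iteration 5: n = 4, flags = 31
Loop ends.

Final answer: 31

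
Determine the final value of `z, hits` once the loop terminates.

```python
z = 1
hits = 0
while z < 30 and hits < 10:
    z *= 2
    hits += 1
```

Let's trace through this code step by step.

Initialize: z = 1
Initialize: hits = 0
Entering loop: while z < 30 and hits < 10:
After iteration 1: z = 2, hits = 1
After iteration 2: z = 4, hits = 2
After iteration 3: z = 8, hits = 3
After iteration 4: z = 16, hits = 4
After iteration 5: z = 32, hits = 5
Loop ends.

Final answer: 32, 5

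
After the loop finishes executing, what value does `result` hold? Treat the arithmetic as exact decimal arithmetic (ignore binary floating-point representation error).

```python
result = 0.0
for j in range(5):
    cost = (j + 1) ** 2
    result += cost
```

Let's trace through this code step by step.

Initialize: result = 0.0
Entering loop: for j in range(5):
After iteration 1: j = 0, result = 1.0, cost = 1
After iteration 2: j = 1, result = 5.0, cost = 4
After iteration 3: j = 2, result = 14.0, cost = 9
After iteration 4: j = 3, result = 30.0, cost = 16
After iteration 5: j = 4, result = 55.0, cost = 25
Loop ends.

Final answer: 55.0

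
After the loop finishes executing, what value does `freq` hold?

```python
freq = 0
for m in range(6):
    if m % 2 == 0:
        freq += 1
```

Let's trace through this code step by step.

Initialize: freq = 0
Entering loop: for m in range(6):
After iteration 1: m = 0, freq = 1
After iteration 2: m = 1, freq = 1
After iteration 3: m = 2, freq = 2
After iteration 4: m = 3, freq = 2
After iteration 5: m = 4, freq = 3
After iteration 6: m = 5, freq = 3
Loop ends.

Final answer: 3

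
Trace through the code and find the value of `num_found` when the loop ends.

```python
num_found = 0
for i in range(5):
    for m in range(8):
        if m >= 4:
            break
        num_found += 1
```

Let's trace through this code step by step.

Initialize: num_found = 0
Entering loop: for i in range(5):
After iteration 1: i = 0, num_found = 4
After iteration 2: i = 1, num_found = 8
After iteration 3: i = 2, num_found = 12
After iteration 4: i = 3, num_found = 16
After iteration 5: i = 4, num_found = 20
Loop ends.

Final answer: 20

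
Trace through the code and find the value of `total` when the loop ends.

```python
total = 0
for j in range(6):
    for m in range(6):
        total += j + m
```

Let's trace through this code step by step.

Initialize: total = 0
Entering loop: for j in range(6):
After iteration 1: j = 0, total = 15
After iteration 2: j = 1, total = 36
After iteration 3: j = 2, total = 63
After iteration 4: j = 3, total = 96
After iteration 5: j = 4, total = 135
After iteration 6: j = 5, total = 180
Loop ends.

Final answer: 180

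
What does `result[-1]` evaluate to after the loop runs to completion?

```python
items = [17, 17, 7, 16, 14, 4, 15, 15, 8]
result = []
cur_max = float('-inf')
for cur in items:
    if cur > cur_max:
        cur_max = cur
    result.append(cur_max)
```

Let's trace through this code step by step.

Initialize: items = [17, 17, 7, 16, 14, 4, 15, 15, 8]
Initialize: result = []
Initialize: cur_max = -inf
Entering loop: for cur in items:
After iteration 1: cur = 17, result = [17], cur_max = 17
After iteration 2: cur = 17, result = [17, 17], cur_max = 17
After iteration 3: cur = 7, result = [17, 17, 17], cur_max = 17
After iteration 4: cur = 16, result = [17, 17, 17, 17], cur_max = 17
After iteration 5: cur = 14, result = [17, 17, 17, 17, 17], cur_max = 17
After iteration 6: cur = 4, result = [17, 17, 17, 17, 17, 17], cur_max = 17
After iteration 7: cur = 15, result = [17, 17, 17, 17, 17, 17, 17], cur_max = 17
After iteration 8: cur = 15, result = [17, 17, 17, 17, 17, 17, 17, 17], cur_max = 17
After iteration 9: cur = 8, result = [17, 17, 17, 17, 17, 17, 17, 17, 17], cur_max = 17
Loop ends.
result[-1] = 17

Final answer: 17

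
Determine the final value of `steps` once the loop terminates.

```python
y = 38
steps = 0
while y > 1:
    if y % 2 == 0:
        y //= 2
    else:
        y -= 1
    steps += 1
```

Let's trace through this code step by step.

Initialize: y = 38
Initialize: steps = 0
Entering loop: while y > 1:
After iteration 1: y = 19, steps = 1
After iteration 2: y = 18, steps = 2
After iteration 3: y = 9, steps = 3
After iteration 4: y = 8, steps = 4
After iteration 5: y = 4, steps = 5
After iteration 6: y = 2, steps = 6
After iteration 7: y = 1, steps = 7
Loop ends.

Final answer: 7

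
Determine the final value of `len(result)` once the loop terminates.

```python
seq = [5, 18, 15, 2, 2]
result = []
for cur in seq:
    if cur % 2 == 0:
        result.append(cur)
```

Let's trace through this code step by step.

Initialize: seq = [5, 18, 15, 2, 2]
Initialize: result = []
Entering loop: for cur in seq:
After iteration 1: cur = 5, result = []
After iteration 2: cur = 18, result = [18]
After iteration 3: cur = 15, result = [18]
After iteration 4: cur = 2, result = [18, 2]
After iteration 5: cur = 2, result = [18, 2, 2]
Loop ends.
len(result) = 3

Final answer: 3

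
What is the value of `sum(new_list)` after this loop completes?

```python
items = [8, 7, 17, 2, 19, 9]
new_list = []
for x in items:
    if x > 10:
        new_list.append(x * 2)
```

Let's trace through this code step by step.

Initialize: items = [8, 7, 17, 2, 19, 9]
Initialize: new_list = []
Entering loop: for x in items:
After iteration 1: x = 8, new_list = []
After iteration 2: x = 7, new_list = []
After iteration 3: x = 17, new_list = [34]
After iteration 4: x = 2, new_list = [34]
After iteration 5: x = 19, new_list = [34, 38]
After iteration 6: x = 9, new_list = [34, 38]
Loop ends.
sum(new_list) = 72

Final answer: 72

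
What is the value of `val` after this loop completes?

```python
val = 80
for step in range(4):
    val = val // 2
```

Let's trace through this code step by step.

Initialize: val = 80
Entering loop: for step in range(4):
After iteration 1: step = 0, val = 40
After iteration 2: step = 1, val = 20
After iteration 3: step = 2, val = 10
After iteration 4: step = 3, val = 5
Loop ends.

Final answer: 5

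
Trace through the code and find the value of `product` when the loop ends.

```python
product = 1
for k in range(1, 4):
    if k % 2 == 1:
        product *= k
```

Let's trace through this code step by step.

Initialize: product = 1
Entering loop: for k in range(1, 4):
After iteration 1: k = 1, product = 1
After iteration 2: k = 2, product = 1
After iteration 3: k = 3, product = 3
Loop ends.

Final answer: 3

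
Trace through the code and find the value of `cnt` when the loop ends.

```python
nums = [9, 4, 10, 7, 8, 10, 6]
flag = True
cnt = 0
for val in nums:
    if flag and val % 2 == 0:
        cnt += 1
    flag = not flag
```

Let's trace through this code step by step.

Initialize: nums = [9, 4, 10, 7, 8, 10, 6]
Initialize: flag = True
Initialize: cnt = 0
Entering loop: for val in nums:
After iteration 1: val = 9, flag = False, cnt = 0
After iteration 2: val = 4, flag = True, cnt = 0
After iteration 3: val = 10, flag = False, cnt = 1
After iteration 4: val = 7, flag = True, cnt = 1
After iteration 5: val = 8, flag = False, cnt = 2
After iteration 6: val = 10, flag = True, cnt = 2
After iteration 7: val = 6, flag = False, cnt = 3
Loop ends.

Final answer: 3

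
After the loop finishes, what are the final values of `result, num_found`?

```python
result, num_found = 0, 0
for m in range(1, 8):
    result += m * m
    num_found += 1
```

Let's trace through this code step by step.

Initialize: result = 0
Initialize: num_found = 0
Entering loop: for m in range(1, 8):
After iteration 1: m = 1, result = 1, num_found = 1
After iteration 2: m = 2, result = 5, num_found = 2
After iteration 3: m = 3, result = 14, num_found = 3
After iteration 4: m = 4, result = 30, num_found = 4
After iteration 5: m = 5, result = 55, num_found = 5
After iteration 6: m = 6, result = 91, num_found = 6
After iteration 7: m = 7, result = 140, num_found = 7
Loop ends.

Final answer: 140, 7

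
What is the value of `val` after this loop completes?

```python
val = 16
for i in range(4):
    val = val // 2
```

Let's trace through this code step by step.

Initialize: val = 16
Entering loop: for i in range(4):
After iteration 1: i = 0, val = 8
After iteration 2: i = 1, val = 4
After iteration 3: i = 2, val = 2
After iteration 4: i = 3, val = 1
Loop ends.

Final answer: 1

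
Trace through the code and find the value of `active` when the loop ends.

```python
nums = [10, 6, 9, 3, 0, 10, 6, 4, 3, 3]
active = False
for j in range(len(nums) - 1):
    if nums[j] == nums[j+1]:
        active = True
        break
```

Let's trace through this code step by step.

Initialize: nums = [10, 6, 9, 3, 0, 10, 6, 4, 3, 3]
Initialize: active = False
Entering loop: for j in range(len(nums) - 1):
After iteration 1: j = 0, active = False
After iteration 2: j = 1, active = False
After iteration 3: j = 2, active = False
After iteration 4: j = 3, active = False
After iteration 5: j = 4, active = False
After iteration 6: j = 5, active = False
After iteration 7: j = 6, active = False
After iteration 8: j = 7, active = False
After iteration 9: j = 8, active = True
Loop ends.

Final answer: True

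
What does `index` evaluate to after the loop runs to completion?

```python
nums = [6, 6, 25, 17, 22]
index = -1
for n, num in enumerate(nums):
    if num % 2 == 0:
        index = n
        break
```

Let's trace through this code step by step.

Initialize: nums = [6, 6, 25, 17, 22]
Initialize: index = -1
Entering loop: for n, num in enumerate(nums):
After iteration 1: n = 0, num = 6, index = 0
Loop ends.

Final answer: 0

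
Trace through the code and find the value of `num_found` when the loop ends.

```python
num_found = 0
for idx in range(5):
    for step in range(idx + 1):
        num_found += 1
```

Let's trace through this code step by step.

Initialize: num_found = 0
Entering loop: for idx in range(5):
After iteration 1: idx = 0, num_found = 1, step = 0
After iteration 2: idx = 1, num_found = 3, step = 1
After iteration 3: idx = 2, num_found = 6, step = 2
After iteration 4: idx = 3, num_found = 10, step = 3
After iteration 5: idx = 4, num_found = 15, step = 4
Loop ends.

Final answer: 15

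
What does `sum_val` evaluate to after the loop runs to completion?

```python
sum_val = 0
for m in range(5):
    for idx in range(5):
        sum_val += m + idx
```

Let's trace through this code step by step.

Initialize: sum_val = 0
Entering loop: for m in range(5):
After iteration 1: m = 0, sum_val = 10
After iteration 2: m = 1, sum_val = 25
After iteration 3: m = 2, sum_val = 45
After iteration 4: m = 3, sum_val = 70
After iteration 5: m = 4, sum_val = 100
Loop ends.

Final answer: 100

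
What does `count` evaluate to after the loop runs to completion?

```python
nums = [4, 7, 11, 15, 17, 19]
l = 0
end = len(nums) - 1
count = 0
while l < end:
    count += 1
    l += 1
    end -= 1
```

Let's trace through this code step by step.

Initialize: nums = [4, 7, 11, 15, 17, 19]
Initialize: l = 0
Initialize: end = 5
Initialize: count = 0
Entering loop: while l < end:
After iteration 1: l = 1, end = 4, count = 1
After iteration 2: l = 2, end = 3, count = 2
After iteration 3: l = 3, end = 2, count = 3
Loop ends.

Final answer: 3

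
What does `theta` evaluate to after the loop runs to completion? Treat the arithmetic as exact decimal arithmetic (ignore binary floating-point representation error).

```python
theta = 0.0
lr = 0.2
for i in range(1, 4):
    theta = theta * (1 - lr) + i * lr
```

Let's trace through this code step by step.

Initialize: theta = 0.0
Initialize: lr = 0.2
Entering loop: for i in range(1, 4):
After iteration 1: i = 1, theta = 0.2
After iteration 2: i = 2, theta = 0.56
After iteration 3: i = 3, theta = 1.048
Loop ends.

Final answer: 1.048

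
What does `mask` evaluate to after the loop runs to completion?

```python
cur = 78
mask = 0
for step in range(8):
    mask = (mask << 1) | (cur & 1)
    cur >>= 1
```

Let's trace through this code step by step.

Initialize: cur = 78
Initialize: mask = 0
Entering loop: for step in range(8):
After iteration 1: step = 0, cur = 39, mask = 0
After iteration 2: step = 1, cur = 19, mask = 1
After iteration 3: step = 2, cur = 9, mask = 3
After iteration 4: step = 3, cur = 4, mask = 7
After iteration 5: step = 4, cur = 2, mask = 14
After iteration 6: step = 5, cur = 1, mask = 28
After iteration 7: step = 6, cur = 0, mask = 57
After iteration 8: step = 7, cur = 0, mask = 114
Loop ends.

Final answer: 114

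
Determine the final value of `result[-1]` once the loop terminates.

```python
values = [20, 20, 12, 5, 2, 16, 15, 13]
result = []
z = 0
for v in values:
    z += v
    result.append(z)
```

Let's trace through this code step by step.

Initialize: values = [20, 20, 12, 5, 2, 16, 15, 13]
Initialize: result = []
Initialize: z = 0
Entering loop: for v in values:
After iteration 1: v = 20, result = [20], z = 20
After iteration 2: v = 20, result = [20, 40], z = 40
After iteration 3: v = 12, result = [20, 40, 52], z = 52
After iteration 4: v = 5, result = [20, 40, 52, 57], z = 57
After iteration 5: v = 2, result = [20, 40, 52, 57, 59], z = 59
After iteration 6: v = 16, result = [20, 40, 52, 57, 59, 75], z = 75
After iteration 7: v = 15, result = [20, 40, 52, 57, 59, 75, 90], z = 90
After iteration 8: v = 13, result = [20, 40, 52, 57, 59, 75, 90, 103], z = 103
Loop ends.
result[-1] = 103

Final answer: 103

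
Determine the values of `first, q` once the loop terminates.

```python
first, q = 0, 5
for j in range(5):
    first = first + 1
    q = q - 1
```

Let's trace through this code step by step.

Initialize: first = 0
Initialize: q = 5
Entering loop: for j in range(5):
After iteration 1: j = 0, first = 1, q = 4
After iteration 2: j = 1, first = 2, q = 3
After iteration 3: j = 2, first = 3, q = 2
After iteration 4: j = 3, first = 4, q = 1
After iteration 5: j = 4, first = 5, q = 0
Loop ends.

Final answer: 5, 0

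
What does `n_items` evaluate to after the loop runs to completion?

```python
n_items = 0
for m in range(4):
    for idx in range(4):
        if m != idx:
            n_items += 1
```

Let's trace through this code step by step.

Initialize: n_items = 0
Entering loop: for m in range(4):
After iteration 1: m = 0, n_items = 3
After iteration 2: m = 1, n_items = 6
After iteration 3: m = 2, n_items = 9
After iteration 4: m = 3, n_items = 12
Loop ends.

Final answer: 12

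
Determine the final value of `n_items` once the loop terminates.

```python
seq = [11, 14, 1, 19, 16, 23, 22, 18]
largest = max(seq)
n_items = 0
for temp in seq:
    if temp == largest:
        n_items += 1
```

Let's trace through this code step by step.

Initialize: seq = [11, 14, 1, 19, 16, 23, 22, 18]
Initialize: largest = 23
Initialize: n_items = 0
Entering loop: for temp in seq:
After iteration 1: temp = 11, n_items = 0
After iteration 2: temp = 14, n_items = 0
After iteration 3: temp = 1, n_items = 0
After iteration 4: temp = 19, n_items = 0
After iteration 5: temp = 16, n_items = 0
After iteration 6: temp = 23, n_items = 1
After iteration 7: temp = 22, n_items = 1
After iteration 8: temp = 18, n_items = 1
Loop ends.

Final answer: 1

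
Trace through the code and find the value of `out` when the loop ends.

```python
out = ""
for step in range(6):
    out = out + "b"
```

Let's trace through this code step by step.

Initialize: out = ''
Entering loop: for step in range(6):
After iteration 1: step = 0, out = 'b'
After iteration 2: step = 1, out = 'bb'
After iteration 3: step = 2, out = 'bbb'
After iteration 4: step = 3, out = 'bbbb'
After iteration 5: step = 4, out = 'bbbbb'
After iteration 6: step = 5, out = 'bbbbbb'
Loop ends.

Final answer: 'bbbbbb'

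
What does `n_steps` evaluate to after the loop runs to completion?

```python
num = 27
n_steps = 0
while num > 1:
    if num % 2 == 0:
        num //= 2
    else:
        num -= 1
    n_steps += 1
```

Let's trace through this code step by step.

Initialize: num = 27
Initialize: n_steps = 0
Entering loop: while num > 1:
After iteration 1: num = 26, n_steps = 1
After iteration 2: num = 13, n_steps = 2
After iteration 3: num = 12, n_steps = 3
After iteration 4: num = 6, n_steps = 4
After iteration 5: num = 3, n_steps = 5
After iteration 6: num = 2, n_steps = 6
After iteration 7: num = 1, n_steps = 7
Loop ends.

Final answer: 7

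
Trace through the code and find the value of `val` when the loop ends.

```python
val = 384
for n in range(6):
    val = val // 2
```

Let's trace through this code step by step.

Initialize: val = 384
Entering loop: for n in range(6):
After iteration 1: n = 0, val = 192
After iteration 2: n = 1, val = 96
After iteration 3: n = 2, val = 48
After iteration 4: n = 3, val = 24
After iteration 5: n = 4, val = 12
After iteration 6: n = 5, val = 6
Loop ends.

Final answer: 6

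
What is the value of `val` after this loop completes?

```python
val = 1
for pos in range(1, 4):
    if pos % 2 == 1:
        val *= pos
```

Let's trace through this code step by step.

Initialize: val = 1
Entering loop: for pos in range(1, 4):
After iteration 1: pos = 1, val = 1
After iteration 2: pos = 2, val = 1
After iteration 3: pos = 3, val = 3
Loop ends.

Final answer: 3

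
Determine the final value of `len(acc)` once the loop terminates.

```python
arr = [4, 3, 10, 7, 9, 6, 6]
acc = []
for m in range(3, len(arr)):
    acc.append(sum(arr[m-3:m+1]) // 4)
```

Let's trace through this code step by step.

Initialize: arr = [4, 3, 10, 7, 9, 6, 6]
Initialize: acc = []
Entering loop: for m in range(3, len(arr)):
After iteration 1: m = 3, acc = [6]
After iteration 2: m = 4, acc = [6, 7]
After iteration 3: m = 5, acc = [6, 7, 8]
After iteration 4: m = 6, acc = [6, 7, 8, 7]
Loop ends.
len(acc) = 4

Final answer: 4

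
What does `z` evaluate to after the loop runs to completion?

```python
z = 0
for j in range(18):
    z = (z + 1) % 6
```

Let's trace through this code step by step.

Initialize: z = 0
Entering loop: for j in range(18):
After iteration 1: j = 0, z = 1
After iteration 2: j = 1, z = 2
After iteration 3: j = 2, z = 3
After iteration 4: j = 3, z = 4
After iteration 5: j = 4, z = 5
After iteration 6: j = 5, z = 0
After iteration 7: j = 6, z = 1
After iteration 8: j = 7, z = 2
After iteration 9: j = 8, z = 3
After iteration 10: j = 9, z = 4
After iteration 11: j = 10, z = 5
After iteration 12: j = 11, z = 0
After iteration 13: j = 12, z = 1
After iteration 14: j = 13, z = 2
After iteration 15: j = 14, z = 3
After iteration 16: j = 15, z = 4
After iteration 17: j = 16, z = 5
After iteration 18: j = 17, z = 0
Loop ends.

Final answer: 0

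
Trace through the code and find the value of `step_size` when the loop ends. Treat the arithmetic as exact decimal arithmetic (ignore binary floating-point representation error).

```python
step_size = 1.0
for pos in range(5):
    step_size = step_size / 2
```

Let's trace through this code step by step.

Initialize: step_size = 1.0
Entering loop: for pos in range(5):
After iteration 1: pos = 0, step_size = 0.5
After iteration 2: pos = 1, step_size = 0.25
After iteration 3: pos = 2, step_size = 0.125
After iteration 4: pos = 3, step_size = 0.0625
After iteration 5: pos = 4, step_size = 0.03125
Loop ends.

Final answer: 0.03125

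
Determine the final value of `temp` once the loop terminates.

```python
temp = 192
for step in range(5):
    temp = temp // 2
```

Let's trace through this code step by step.

Initialize: temp = 192
Entering loop: for step in range(5):
After iteration 1: step = 0, temp = 96
After iteration 2: step = 1, temp = 48
After iteration 3: step = 2, temp = 24
After iteration 4: step = 3, temp = 12
After iteration 5: step = 4, temp = 6
Loop ends.

Final answer: 6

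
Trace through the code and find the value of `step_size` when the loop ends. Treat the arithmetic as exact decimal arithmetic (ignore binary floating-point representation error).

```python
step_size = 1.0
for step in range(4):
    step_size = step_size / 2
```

Let's trace through this code step by step.

Initialize: step_size = 1.0
Entering loop: for step in range(4):
After iteration 1: step = 0, step_size = 0.5
After iteration 2: step = 1, step_size = 0.25
After iteration 3: step = 2, step_size = 0.125
After iteration 4: step = 3, step_size = 0.0625
Loop ends.

Final answer: 0.0625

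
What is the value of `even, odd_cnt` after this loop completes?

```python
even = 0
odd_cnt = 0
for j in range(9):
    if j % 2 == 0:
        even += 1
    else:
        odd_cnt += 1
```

Let's trace through this code step by step.

Initialize: even = 0
Initialize: odd_cnt = 0
Entering loop: for j in range(9):
After iteration 1: j = 0, even = 1, odd_cnt = 0
After iteration 2: j = 1, even = 1, odd_cnt = 1
After iteration 3: j = 2, even = 2, odd_cnt = 1
After iteration 4: j = 3, even = 2, odd_cnt = 2
After iteration 5: j = 4, even = 3, odd_cnt = 2
After iteration 6: j = 5, even = 3, odd_cnt = 3
After iteration 7: j = 6, even = 4, odd_cnt = 3
After iteration 8: j = 7, even = 4, odd_cnt = 4
After iteration 9: j = 8, even = 5, odd_cnt = 4
Loop ends.

Final answer: 5, 4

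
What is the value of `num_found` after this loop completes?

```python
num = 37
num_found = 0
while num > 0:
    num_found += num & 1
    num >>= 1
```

Let's trace through this code step by step.

Initialize: num = 37
Initialize: num_found = 0
Entering loop: while num > 0:
After iteration 1: num = 18, num_found = 1
After iteration 2: num = 9, num_found = 1
After iteration 3: num = 4, num_found = 2
After iteration 4: num = 2, num_found = 2
After iteration 5: num = 1, num_found = 2
After iteration 6: num = 0, num_found = 3
Loop ends.

Final answer: 3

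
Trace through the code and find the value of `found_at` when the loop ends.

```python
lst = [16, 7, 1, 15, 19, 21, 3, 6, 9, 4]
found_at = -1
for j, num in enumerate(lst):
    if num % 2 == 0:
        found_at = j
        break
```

Let's trace through this code step by step.

Initialize: lst = [16, 7, 1, 15, 19, 21, 3, 6, 9, 4]
Initialize: found_at = -1
Entering loop: for j, num in enumerate(lst):
After iteration 1: j = 0, num = 16, found_at = 0
Loop ends.

Final answer: 0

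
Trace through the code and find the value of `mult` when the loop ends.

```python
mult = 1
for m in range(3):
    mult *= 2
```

Let's trace through this code step by step.

Initialize: mult = 1
Entering loop: for m in range(3):
After iteration 1: m = 0, mult = 2
After iteration 2: m = 1, mult = 4
After iteration 3: m = 2, mult = 8
Loop ends.

Final answer: 8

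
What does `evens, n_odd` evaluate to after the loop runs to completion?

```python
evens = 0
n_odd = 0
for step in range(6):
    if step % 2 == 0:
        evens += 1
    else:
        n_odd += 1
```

Let's trace through this code step by step.

Initialize: evens = 0
Initialize: n_odd = 0
Entering loop: for step in range(6):
After iteration 1: step = 0, evens = 1, n_odd = 0
After iteration 2: step = 1, evens = 1, n_odd = 1
After iteration 3: step = 2, evens = 2, n_odd = 1
After iteration 4: step = 3, evens = 2, n_odd = 2
After iteration 5: step = 4, evens = 3, n_odd = 2
After iteration 6: step = 5, evens = 3, n_odd = 3
Loop ends.

Final answer: 3, 3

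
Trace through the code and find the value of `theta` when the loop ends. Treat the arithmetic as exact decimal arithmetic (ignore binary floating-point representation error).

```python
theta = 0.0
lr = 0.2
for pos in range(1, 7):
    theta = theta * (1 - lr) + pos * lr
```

Let's trace through this code step by step.

Initialize: theta = 0.0
Initialize: lr = 0.2
Entering loop: for pos in range(1, 7):
After iteration 1: pos = 1, theta = 0.2
After iteration 2: pos = 2, theta = 0.56
After iteration 3: pos = 3, theta = 1.048
After iteration 4: pos = 4, theta = 1.6384
After iteration 5: pos = 5, theta = 2.31072
After iteration 6: pos = 6, theta = 3.048576
Loop ends.

Final answer: 3.048576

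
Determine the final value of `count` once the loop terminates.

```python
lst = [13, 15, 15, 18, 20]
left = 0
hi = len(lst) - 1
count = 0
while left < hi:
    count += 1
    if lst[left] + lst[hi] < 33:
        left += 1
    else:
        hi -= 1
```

Let's trace through this code step by step.

Initialize: lst = [13, 15, 15, 18, 20]
Initialize: left = 0
Initialize: hi = 4
Initialize: count = 0
Entering loop: while left < hi:
After iteration 1: left = 0, hi = 3, count = 1
After iteration 2: left = 1, hi = 3, count = 2
After iteration 3: left = 1, hi = 2, count = 3
After iteration 4: left = 2, hi = 2, count = 4
Loop ends.

Final answer: 4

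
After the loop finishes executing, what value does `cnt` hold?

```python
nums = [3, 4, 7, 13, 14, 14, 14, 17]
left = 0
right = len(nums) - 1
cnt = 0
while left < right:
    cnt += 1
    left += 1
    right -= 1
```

Let's trace through this code step by step.

Initialize: nums = [3, 4, 7, 13, 14, 14, 14, 17]
Initialize: left = 0
Initialize: right = 7
Initialize: cnt = 0
Entering loop: while left < right:
After iteration 1: left = 1, right = 6, cnt = 1
After iteration 2: left = 2, right = 5, cnt = 2
After iteration 3: left = 3, right = 4, cnt = 3
After iteration 4: left = 4, right = 3, cnt = 4
Loop ends.

Final answer: 4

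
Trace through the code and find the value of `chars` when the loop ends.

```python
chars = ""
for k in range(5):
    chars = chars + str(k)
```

Let's trace through this code step by step.

Initialize: chars = ''
Entering loop: for k in range(5):
After iteration 1: k = 0, chars = '0'
After iteration 2: k = 1, chars = '01'
After iteration 3: k = 2, chars = '012'
After iteration 4: k = 3, chars = '0123'
After iteration 5: k = 4, chars = '01234'
Loop ends.

Final answer: '01234'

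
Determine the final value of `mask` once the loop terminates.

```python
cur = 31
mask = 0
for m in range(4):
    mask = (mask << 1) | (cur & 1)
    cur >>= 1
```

Let's trace through this code step by step.

Initialize: cur = 31
Initialize: mask = 0
Entering loop: for m in range(4):
After iteration 1: m = 0, cur = 15, mask = 1
After iteration 2: m = 1, cur = 7, mask = 3
After iteration 3: m = 2, cur = 3, mask = 7
After iteration 4: m = 3, cur = 1, mask = 15
Loop ends.

Final answer: 15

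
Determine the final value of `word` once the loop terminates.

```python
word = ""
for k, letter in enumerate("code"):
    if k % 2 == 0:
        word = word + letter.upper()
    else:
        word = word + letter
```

Let's trace through this code step by step.

Initialize: word = ''
Entering loop: for k, letter in enumerate("code"):
After iteration 1: k = 0, letter = 'c', word = 'C'
After iteration 2: k = 1, letter = 'o', word = 'Co'
After iteration 3: k = 2, letter = 'd', word = 'CoD'
After iteration 4: k = 3, letter = 'e', word = 'CoDe'
Loop ends.

Final answer: 'CoDe'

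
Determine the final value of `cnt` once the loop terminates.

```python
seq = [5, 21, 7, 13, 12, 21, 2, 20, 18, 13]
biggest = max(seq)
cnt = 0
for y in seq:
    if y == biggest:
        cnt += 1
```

Let's trace through this code step by step.

Initialize: seq = [5, 21, 7, 13, 12, 21, 2, 20, 18, 13]
Initialize: biggest = 21
Initialize: cnt = 0
Entering loop: for y in seq:
After iteration 1: y = 5, cnt = 0
After iteration 2: y = 21, cnt = 1
After iteration 3: y = 7, cnt = 1
After iteration 4: y = 13, cnt = 1
After iteration 5: y = 12, cnt = 1
After iteration 6: y = 21, cnt = 2
After iteration 7: y = 2, cnt = 2
After iteration 8: y = 20, cnt = 2
After iteration 9: y = 18, cnt = 2
After iteration 10: y = 13, cnt = 2
Loop ends.

Final answer: 2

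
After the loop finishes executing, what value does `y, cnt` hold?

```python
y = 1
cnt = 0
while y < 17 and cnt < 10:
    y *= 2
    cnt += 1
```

Let's trace through this code step by step.

Initialize: y = 1
Initialize: cnt = 0
Entering loop: while y < 17 and cnt < 10:
After iteration 1: y = 2, cnt = 1
After iteration 2: y = 4, cnt = 2
After iteration 3: y = 8, cnt = 3
After iteration 4: y = 16, cnt = 4
After iteration 5: y = 32, cnt = 5
Loop ends.

Final answer: 32, 5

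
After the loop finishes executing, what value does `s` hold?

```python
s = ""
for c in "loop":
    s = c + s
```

Let's trace through this code step by step.

Initialize: s = ''
Entering loop: for c in "loop":
After iteration 1: c = 'l', s = 'l'
After iteration 2: c = 'o', s = 'ol'
After iteration 3: c = 'o', s = 'ool'
After iteration 4: c = 'p', s = 'pool'
Loop ends.

Final answer: 'pool'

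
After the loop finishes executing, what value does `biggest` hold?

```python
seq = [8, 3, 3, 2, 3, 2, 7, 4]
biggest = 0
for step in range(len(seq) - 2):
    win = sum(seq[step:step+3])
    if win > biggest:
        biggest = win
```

Let's trace through this code step by step.

Initialize: seq = [8, 3, 3, 2, 3, 2, 7, 4]
Initialize: biggest = 0
Entering loop: for step in range(len(seq) - 2):
After iteration 1: step = 0, biggest = 14, win = 14
After iteration 2: step = 1, biggest = 14, win = 8
After iteration 3: step = 2, biggest = 14, win = 8
After iteration 4: step = 3, biggest = 14, win = 7
After iteration 5: step = 4, biggest = 14, win = 12
After iteration 6: step = 5, biggest = 14, win = 13
Loop ends.

Final answer: 14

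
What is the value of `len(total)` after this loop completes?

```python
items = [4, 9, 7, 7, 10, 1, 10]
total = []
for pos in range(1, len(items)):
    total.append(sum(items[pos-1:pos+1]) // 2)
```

Let's trace through this code step by step.

Initialize: items = [4, 9, 7, 7, 10, 1, 10]
Initialize: total = []
Entering loop: for pos in range(1, len(items)):
After iteration 1: pos = 1, total = [6]
After iteration 2: pos = 2, total = [6, 8]
After iteration 3: pos = 3, total = [6, 8, 7]
After iteration 4: pos = 4, total = [6, 8, 7, 8]
After iteration 5: pos = 5, total = [6, 8, 7, 8, 5]
After iteration 6: pos = 6, total = [6, 8, 7, 8, 5, 5]
Loop ends.
len(total) = 6

Final answer: 6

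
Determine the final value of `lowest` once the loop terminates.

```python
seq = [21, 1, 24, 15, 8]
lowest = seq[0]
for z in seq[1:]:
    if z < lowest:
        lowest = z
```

Let's trace through this code step by step.

Initialize: seq = [21, 1, 24, 15, 8]
Initialize: lowest = 21
Entering loop: for z in seq[1:]:
After iteration 1: z = 1, lowest = 1
After iteration 2: z = 24, lowest = 1
After iteration 3: z = 15, lowest = 1
After iteration 4: z = 8, lowest = 1
Loop ends.

Final answer: 1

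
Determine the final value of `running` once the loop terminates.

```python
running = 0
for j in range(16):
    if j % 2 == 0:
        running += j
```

Let's trace through this code step by step.

Initialize: running = 0
Entering loop: for j in range(16):
After iteration 1: j = 0, running = 0
After iteration 2: j = 1, running = 0
After iteration 3: j = 2, running = 2
After iteration 4: j = 3, running = 2
After iteration 5: j = 4, running = 6
After iteration 6: j = 5, running = 6
After iteration 7: j = 6, running = 12
After iteration 8: j = 7, running = 12
After iteration 9: j = 8, running = 20
After iteration 10: j = 9, running = 20
After iteration 11: j = 10, running = 30
After iteration 12: j = 11, running = 30
After iteration 13: j = 12, running = 42
After iteration 14: j = 13, running = 42
After iteration 15: j = 14, running = 56
After iteration 16: j = 15, running = 56
Loop ends.

Final answer: 56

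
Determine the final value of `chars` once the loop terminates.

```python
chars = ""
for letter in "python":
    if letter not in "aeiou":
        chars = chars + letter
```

Let's trace through this code step by step.

Initialize: chars = ''
Entering loop: for letter in "python":
After iteration 1: letter = 'p', chars = 'p'
After iteration 2: letter = 'y', chars = 'py'
After iteration 3: letter = 't', chars = 'pyt'
After iteration 4: letter = 'h', chars = 'pyth'
After iteration 5: letter = 'o', chars = 'pyth'
After iteration 6: letter = 'n', chars = 'pythn'
Loop ends.

Final answer: 'pythn'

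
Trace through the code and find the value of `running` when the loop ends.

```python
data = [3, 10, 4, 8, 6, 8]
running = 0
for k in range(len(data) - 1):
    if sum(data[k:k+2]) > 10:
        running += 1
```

Let's trace through this code step by step.

Initialize: data = [3, 10, 4, 8, 6, 8]
Initialize: running = 0
Entering loop: for k in range(len(data) - 1):
After iteration 1: k = 0, running = 1
After iteration 2: k = 1, running = 2
After iteration 3: k = 2, running = 3
After iteration 4: k = 3, running = 4
After iteration 5: k = 4, running = 5
Loop ends.

Final answer: 5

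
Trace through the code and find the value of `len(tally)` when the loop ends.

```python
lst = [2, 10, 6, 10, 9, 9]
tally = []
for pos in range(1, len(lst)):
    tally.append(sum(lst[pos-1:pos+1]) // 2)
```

Let's trace through this code step by step.

Initialize: lst = [2, 10, 6, 10, 9, 9]
Initialize: tally = []
Entering loop: for pos in range(1, len(lst)):
After iteration 1: pos = 1, tally = [6]
After iteration 2: pos = 2, tally = [6, 8]
After iteration 3: pos = 3, tally = [6, 8, 8]
After iteration 4: pos = 4, tally = [6, 8, 8, 9]
After iteration 5: pos = 5, tally = [6, 8, 8, 9, 9]
Loop ends.
len(tally) = 5

Final answer: 5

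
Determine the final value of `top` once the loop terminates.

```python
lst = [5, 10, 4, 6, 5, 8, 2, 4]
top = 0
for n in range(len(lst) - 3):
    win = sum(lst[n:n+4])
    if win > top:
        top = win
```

Let's trace through this code step by step.

Initialize: lst = [5, 10, 4, 6, 5, 8, 2, 4]
Initialize: top = 0
Entering loop: for n in range(len(lst) - 3):
After iteration 1: n = 0, top = 25, win = 25
After iteration 2: n = 1, top = 25, win = 25
After iteration 3: n = 2, top = 25, win = 23
After iteration 4: n = 3, top = 25, win = 21
After iteration 5: n = 4, top = 25, win = 19
Loop ends.

Final answer: 25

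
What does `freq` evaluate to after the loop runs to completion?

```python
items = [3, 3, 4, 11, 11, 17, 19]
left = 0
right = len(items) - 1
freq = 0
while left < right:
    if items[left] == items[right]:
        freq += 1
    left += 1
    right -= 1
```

Let's trace through this code step by step.

Initialize: items = [3, 3, 4, 11, 11, 17, 19]
Initialize: left = 0
Initialize: right = 6
Initialize: freq = 0
Entering loop: while left < right:
After iteration 1: left = 1, right = 5, freq = 0
After iteration 2: left = 2, right = 4, freq = 0
After iteration 3: left = 3, right = 3, freq = 0
Loop ends.

Final answer: 0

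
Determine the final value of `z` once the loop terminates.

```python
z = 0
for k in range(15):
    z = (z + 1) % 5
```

Let's trace through this code step by step.

Initialize: z = 0
Entering loop: for k in range(15):
After iteration 1: k = 0, z = 1
After iteration 2: k = 1, z = 2
After iteration 3: k = 2, z = 3
After iteration 4: k = 3, z = 4
After iteration 5: k = 4, z = 0
After iteration 6: k = 5, z = 1
After iteration 7: k = 6, z = 2
After iteration 8: k = 7, z = 3
After iteration 9: k = 8, z = 4
After iteration 10: k = 9, z = 0
After iteration 11: k = 10, z = 1
After iteration 12: k = 11, z = 2
After iteration 13: k = 12, z = 3
After iteration 14: k = 13, z = 4
After iteration 15: k = 14, z = 0
Loop ends.

Final answer: 0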